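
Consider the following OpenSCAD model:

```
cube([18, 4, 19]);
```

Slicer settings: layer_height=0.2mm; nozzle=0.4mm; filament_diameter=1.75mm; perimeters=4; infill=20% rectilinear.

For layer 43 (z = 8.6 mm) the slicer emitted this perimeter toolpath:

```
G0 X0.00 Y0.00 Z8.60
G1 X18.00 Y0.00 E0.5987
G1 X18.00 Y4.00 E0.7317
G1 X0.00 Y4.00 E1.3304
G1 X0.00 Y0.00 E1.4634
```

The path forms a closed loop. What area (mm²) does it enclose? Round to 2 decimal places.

72.00 mm²

Apply the shoelace formula to the sequence of (X, Y) vertices; enclosed area = 72.00 mm².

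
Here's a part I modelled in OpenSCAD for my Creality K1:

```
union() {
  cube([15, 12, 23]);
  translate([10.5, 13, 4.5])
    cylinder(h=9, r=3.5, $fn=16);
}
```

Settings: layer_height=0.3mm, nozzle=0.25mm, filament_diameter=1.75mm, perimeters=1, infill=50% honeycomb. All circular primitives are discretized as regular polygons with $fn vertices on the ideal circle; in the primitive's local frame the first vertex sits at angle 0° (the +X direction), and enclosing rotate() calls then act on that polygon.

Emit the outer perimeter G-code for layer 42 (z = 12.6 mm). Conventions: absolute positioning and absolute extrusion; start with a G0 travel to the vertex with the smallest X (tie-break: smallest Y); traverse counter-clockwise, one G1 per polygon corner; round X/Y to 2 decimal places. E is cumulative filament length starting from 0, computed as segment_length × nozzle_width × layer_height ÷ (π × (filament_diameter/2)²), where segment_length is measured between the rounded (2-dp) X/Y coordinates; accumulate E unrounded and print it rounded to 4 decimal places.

G0 X0.00 Y0.00 Z12.60
G1 X15.00 Y0.00 E0.4677
G1 X15.00 Y12.00 E0.8419
G1 X13.80 Y12.00 E0.8793
G1 X14.00 Y13.00 E0.9111
G1 X13.73 Y14.34 E0.9537
G1 X12.97 Y15.47 E0.9962
G1 X11.84 Y16.23 E1.0387
G1 X10.50 Y16.50 E1.0813
G1 X9.16 Y16.23 E1.1239
G1 X8.03 Y15.47 E1.1664
G1 X7.27 Y14.34 E1.2088
G1 X7.00 Y13.00 E1.2515
G1 X7.20 Y12.00 E1.2833
G1 X0.00 Y12.00 E1.5078
G1 X0.00 Y0.00 E1.8819

At z = 12.6 mm: the cube (footprint 15×12) is included at this height; the cylinder at (10.5, 13): section is a regular 16-gon, circumradius r=3.5; Merging all regions: the regions partially overlap (shared area 11.95 mm²), so overlapping operands fuse into one piece — 1 connected region. The outline is a single polygon with 15 vertices. Extrusion per mm of travel: 0.25 × 0.3 / (π × 0.875²) = 0.031181. Accumulating E over each segment gives final E = 1.8819.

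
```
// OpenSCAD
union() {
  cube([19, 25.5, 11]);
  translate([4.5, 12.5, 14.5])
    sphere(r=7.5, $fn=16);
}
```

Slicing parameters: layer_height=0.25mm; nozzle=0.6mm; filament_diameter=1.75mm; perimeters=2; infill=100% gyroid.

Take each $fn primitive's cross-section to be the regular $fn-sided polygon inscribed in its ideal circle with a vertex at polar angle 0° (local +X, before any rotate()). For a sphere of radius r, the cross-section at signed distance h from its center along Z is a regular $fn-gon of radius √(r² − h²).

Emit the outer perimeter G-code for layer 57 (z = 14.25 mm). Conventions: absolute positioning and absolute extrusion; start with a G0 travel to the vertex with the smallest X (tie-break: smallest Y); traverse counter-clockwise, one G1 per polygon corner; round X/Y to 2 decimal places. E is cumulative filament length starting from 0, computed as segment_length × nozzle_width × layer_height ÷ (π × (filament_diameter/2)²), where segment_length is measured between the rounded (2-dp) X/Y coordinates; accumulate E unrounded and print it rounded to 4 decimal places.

G0 X-3.00 Y12.50 Z14.25
G1 X-2.43 Y9.63 E0.1825
G1 X-0.80 Y7.20 E0.3650
G1 X1.63 Y5.57 E0.5474
G1 X4.50 Y5.00 E0.7299
G1 X7.37 Y5.57 E0.9124
G1 X9.80 Y7.20 E1.0949
G1 X11.43 Y9.63 E1.2773
G1 X12.00 Y12.50 E1.4598
G1 X11.43 Y15.37 E1.6423
G1 X9.80 Y17.80 E1.8248
G1 X7.37 Y19.43 E2.0072
G1 X4.50 Y20.00 E2.1897
G1 X1.63 Y19.43 E2.3722
G1 X-0.80 Y17.80 E2.5547
G1 X-2.43 Y15.37 E2.7372
G1 X-3.00 Y12.50 E2.9196

At z = 14.25 mm: the cube is not intersected at this z (z outside [0, 11]); the r=7.5 sphere at (4.5, 12.5) slices to a regular 16-gon of circumradius 7.496 (√(r²−h²) with h=0.25 from center); Combining (union): only the r=7.5 sphere at (4.5, 12.5) is present, so the union is just that shape — 1 connected region. The outline is a single polygon with 16 vertices. Extrusion per mm of travel: 0.6 × 0.25 / (π × 0.875²) = 0.062363. Accumulating E over each segment gives final E = 2.9196.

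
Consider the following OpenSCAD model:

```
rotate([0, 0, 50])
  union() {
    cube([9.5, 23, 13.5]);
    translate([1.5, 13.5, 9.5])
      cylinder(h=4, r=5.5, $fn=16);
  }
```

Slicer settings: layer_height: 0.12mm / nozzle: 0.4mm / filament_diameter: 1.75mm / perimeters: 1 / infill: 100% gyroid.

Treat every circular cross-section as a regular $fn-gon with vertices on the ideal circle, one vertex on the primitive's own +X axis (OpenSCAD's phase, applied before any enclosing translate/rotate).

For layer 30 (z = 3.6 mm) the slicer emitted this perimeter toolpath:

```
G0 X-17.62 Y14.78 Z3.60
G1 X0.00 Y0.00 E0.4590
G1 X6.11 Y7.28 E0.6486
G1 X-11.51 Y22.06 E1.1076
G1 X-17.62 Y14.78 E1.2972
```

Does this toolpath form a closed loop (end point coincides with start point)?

Start point (G0): (-17.62, 14.78). End point (last G1): the path returns to the start — closed.

yes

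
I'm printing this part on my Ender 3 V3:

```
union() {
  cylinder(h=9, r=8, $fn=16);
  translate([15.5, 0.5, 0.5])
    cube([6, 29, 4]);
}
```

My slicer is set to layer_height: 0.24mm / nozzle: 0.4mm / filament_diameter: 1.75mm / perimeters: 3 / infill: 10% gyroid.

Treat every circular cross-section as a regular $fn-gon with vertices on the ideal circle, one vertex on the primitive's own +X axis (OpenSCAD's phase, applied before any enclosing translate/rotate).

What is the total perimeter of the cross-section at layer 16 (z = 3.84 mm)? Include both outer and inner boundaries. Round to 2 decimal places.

At z = 3.84 mm: the r=8 cylinder gives a regular 16-gon of circumradius 8 (constant along its height) (perimeter = 2·16·8.000·sin(180°/16) = 49.94 mm); the 6×29 cube at (15.5, 0.5) contributes its full rectangle (perimeter 70.00 mm); Taking the union: the 2 present regions are separate (no shared area or edge), so areas and boundary lengths simply add and each stays a separate island — boundary = 119.94 mm. Overall, the cross-section has 2 separate islands. Total boundary length (outer) = 119.94 mm.

119.94 mm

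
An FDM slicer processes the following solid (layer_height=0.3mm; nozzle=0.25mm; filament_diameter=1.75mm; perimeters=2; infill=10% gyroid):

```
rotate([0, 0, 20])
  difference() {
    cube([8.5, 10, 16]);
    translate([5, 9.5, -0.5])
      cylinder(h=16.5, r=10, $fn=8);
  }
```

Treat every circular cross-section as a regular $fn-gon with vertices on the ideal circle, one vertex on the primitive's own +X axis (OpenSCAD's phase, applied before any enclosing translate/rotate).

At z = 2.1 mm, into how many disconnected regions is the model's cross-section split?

2

At z = 2.1 mm: the cube is present — its section is the full 8.5×10 rectangle; the r=10 cylinder at (5, 9.5) contributes a regular 8-gon of circumradius 10; Subtracting the remaining from the first: starting from the 8.5×10 cube, the r=10 cylinder at (5, 9.5) partially overlaps it — only the 80.93 mm² overlap (of its 282.84 mm²) is removed, clipping the outline — 2 connected regions; (rotated 20° about Z; rotation is an isometry so areas/perimeters/island counts are preserved). The result has 2 disconnected regions.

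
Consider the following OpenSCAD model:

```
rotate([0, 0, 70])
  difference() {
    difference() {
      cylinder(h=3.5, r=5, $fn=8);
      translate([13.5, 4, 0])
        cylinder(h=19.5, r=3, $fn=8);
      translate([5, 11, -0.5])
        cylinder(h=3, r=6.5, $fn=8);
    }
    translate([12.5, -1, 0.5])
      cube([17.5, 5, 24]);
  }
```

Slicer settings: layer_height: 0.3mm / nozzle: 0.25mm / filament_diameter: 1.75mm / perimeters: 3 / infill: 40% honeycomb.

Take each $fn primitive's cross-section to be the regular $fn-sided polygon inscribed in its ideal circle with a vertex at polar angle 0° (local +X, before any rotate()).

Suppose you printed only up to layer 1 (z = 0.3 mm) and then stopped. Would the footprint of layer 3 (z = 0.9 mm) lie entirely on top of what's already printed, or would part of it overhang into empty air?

entirely on top

Compare the two slices. At z = 0.3: the cylinder: section is a regular 8-gon, circumradius r=5 (area = (8/2)·5.000²·sin(360°/8) = 70.71 mm²); the cylinder at (13.5, 4): section is a regular 8-gon, circumradius r=3 (area = (8/2)·3.000²·sin(360°/8) = 25.46 mm²); the r=6.5 cylinder at (5, 11) gives a regular 8-gon of circumradius 6.5 (constant along its height) (area = (8/2)·6.500²·sin(360°/8) = 119.50 mm²); Subtracting the remaining from the first: starting from the r=5 cylinder (70.71 mm²), the r=3 cylinder at (13.5, 4) misses the remaining region (no effect); the r=6.5 cylinder at (5, 11) misses the remaining region (no effect) — area = 70.71 mm²; the cube at (12.5, -1) is not intersected at this z (z outside [0.5, 24.5]); After the difference (first − rest): none of the subtracted shapes is present at this height, so that combined region is unchanged — area = 70.71 mm²; (whole slice rotated 70° about Z — lengths, areas and connectivity unchanged). At z = 0.9: the cylinder: section is a regular 8-gon, circumradius r=5 (area = (8/2)·5.000²·sin(360°/8) = 70.71 mm²); the cylinder at (13.5, 4): section is a regular 8-gon, circumradius r=3 (area = (8/2)·3.000²·sin(360°/8) = 25.46 mm²); the r=6.5 cylinder at (5, 11) gives a regular 8-gon of circumradius 6.5 (constant along its height) (area = (8/2)·6.500²·sin(360°/8) = 119.50 mm²); Taking the first minus the rest: starting from the r=5 cylinder (70.71 mm²), the r=3 cylinder at (13.5, 4) misses the remaining region (no effect); the r=6.5 cylinder at (5, 11) misses the remaining region (no effect) — area = 70.71 mm²; the cube at (12.5, -1) (footprint 17.5×5) is included at this height (area 87.50 mm²); Taking the first minus the rest: starting from that combined region (70.71 mm²), the 17.5×5 cube at (12.5, -1) misses the remaining region (no effect) — area = 70.71 mm²; (rotated 70° about Z; rotation is an isometry so areas/perimeters/island counts are preserved). Checking containment: the cross-section at z = 0.9 is a subset of the cross-section at z = 0.3.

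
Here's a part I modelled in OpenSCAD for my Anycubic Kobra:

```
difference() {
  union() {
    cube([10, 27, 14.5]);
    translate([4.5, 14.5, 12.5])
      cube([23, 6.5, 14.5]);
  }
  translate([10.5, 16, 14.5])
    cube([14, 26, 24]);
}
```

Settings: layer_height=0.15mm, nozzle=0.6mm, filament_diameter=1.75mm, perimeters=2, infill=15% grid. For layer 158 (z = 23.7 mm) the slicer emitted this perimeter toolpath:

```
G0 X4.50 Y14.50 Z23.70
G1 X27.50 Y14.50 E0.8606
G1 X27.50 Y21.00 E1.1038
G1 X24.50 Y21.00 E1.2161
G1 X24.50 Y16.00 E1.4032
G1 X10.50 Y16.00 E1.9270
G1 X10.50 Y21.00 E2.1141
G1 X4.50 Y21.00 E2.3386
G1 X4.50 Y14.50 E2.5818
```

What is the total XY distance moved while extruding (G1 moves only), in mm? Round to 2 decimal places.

69.00 mm

Sum the Euclidean lengths of each G1 segment: total = 69.00 mm.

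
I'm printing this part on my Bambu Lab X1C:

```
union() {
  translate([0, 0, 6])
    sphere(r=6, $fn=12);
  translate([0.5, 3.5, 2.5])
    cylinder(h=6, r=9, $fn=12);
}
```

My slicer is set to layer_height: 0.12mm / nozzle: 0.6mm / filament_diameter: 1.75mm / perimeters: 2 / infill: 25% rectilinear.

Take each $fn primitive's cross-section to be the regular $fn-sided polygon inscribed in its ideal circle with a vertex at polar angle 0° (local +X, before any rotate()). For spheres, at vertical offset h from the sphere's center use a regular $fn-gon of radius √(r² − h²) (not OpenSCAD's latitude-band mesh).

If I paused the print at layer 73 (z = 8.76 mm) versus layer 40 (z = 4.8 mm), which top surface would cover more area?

layer 40 (z = 4.8 mm)

Layer 73 (z = 8.76): the r=6 sphere contributes a regular 12-gon of circumradius √(6²−2.76²) = 5.328 (area = (12/2)·5.328²·sin(360°/12) = 85.15 mm²); the cylinder at (0.5, 3.5) is absent (z outside [2.5, 8.5]); Merging all regions: only the r=6 sphere is present, so the union is just that shape — area = 85.15 mm². So its area = 85.15 mm². Layer 40 (z = 4.8): the sphere: section is a regular 12-gon, circumradius = √(r²−h²) = √(6²−1.2²) = 5.879 (area = (12/2)·5.879²·sin(360°/12) = 103.68 mm²); the cylinder at (0.5, 3.5): section is a regular 12-gon, circumradius r=9 (area = (12/2)·9.000²·sin(360°/12) = 243.00 mm²); Combining (union): the regions partially overlap — summed areas 346.68 mm² minus the doubly-counted overlap 101.17 mm² gives 245.51 mm² — area = 245.51 mm². So its area = 245.51 mm². Layer 40 is larger (245.51 vs 85.15 mm²).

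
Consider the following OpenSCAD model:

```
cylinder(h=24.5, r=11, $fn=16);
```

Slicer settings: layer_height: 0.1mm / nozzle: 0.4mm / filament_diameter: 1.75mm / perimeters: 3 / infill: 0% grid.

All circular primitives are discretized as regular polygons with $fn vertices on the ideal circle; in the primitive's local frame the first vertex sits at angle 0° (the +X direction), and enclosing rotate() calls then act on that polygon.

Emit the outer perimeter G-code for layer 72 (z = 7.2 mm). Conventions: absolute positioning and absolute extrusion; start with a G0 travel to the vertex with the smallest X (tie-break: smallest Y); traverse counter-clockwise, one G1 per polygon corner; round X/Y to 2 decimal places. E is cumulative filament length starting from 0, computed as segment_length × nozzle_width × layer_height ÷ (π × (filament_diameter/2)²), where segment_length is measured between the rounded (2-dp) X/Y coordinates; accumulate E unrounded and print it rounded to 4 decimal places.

G0 X-11.00 Y0.00 Z7.20
G1 X-10.16 Y-4.21 E0.0714
G1 X-7.78 Y-7.78 E0.1427
G1 X-4.21 Y-10.16 E0.2141
G1 X0.00 Y-11.00 E0.2855
G1 X4.21 Y-10.16 E0.3569
G1 X7.78 Y-7.78 E0.4282
G1 X10.16 Y-4.21 E0.4996
G1 X11.00 Y0.00 E0.5710
G1 X10.16 Y4.21 E0.6424
G1 X7.78 Y7.78 E0.7137
G1 X4.21 Y10.16 E0.7851
G1 X0.00 Y11.00 E0.8565
G1 X-4.21 Y10.16 E0.9279
G1 X-7.78 Y7.78 E0.9992
G1 X-10.16 Y4.21 E1.0706
G1 X-11.00 Y0.00 E1.1420

At z = 7.2 mm: the cylinder: section is a regular 16-gon, circumradius r=11. The outline is a single polygon with 16 vertices. Extrusion per mm of travel: 0.4 × 0.1 / (π × 0.875²) = 0.016630. Accumulating E over each segment gives final E = 1.1420.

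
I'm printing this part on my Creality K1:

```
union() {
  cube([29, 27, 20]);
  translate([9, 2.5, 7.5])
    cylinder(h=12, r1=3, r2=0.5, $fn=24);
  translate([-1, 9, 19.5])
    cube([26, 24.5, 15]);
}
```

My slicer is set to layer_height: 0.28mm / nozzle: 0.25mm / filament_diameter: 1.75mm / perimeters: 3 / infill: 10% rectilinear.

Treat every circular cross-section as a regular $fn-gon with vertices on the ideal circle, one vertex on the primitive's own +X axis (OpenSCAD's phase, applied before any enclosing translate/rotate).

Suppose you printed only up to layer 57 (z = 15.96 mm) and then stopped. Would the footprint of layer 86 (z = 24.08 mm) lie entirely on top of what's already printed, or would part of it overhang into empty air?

part overhangs

Compare the two slices. At z = 15.96: the cube (footprint 29×27) is included at this height (area 783.00 mm²); the cone at (9, 2.5): at t=0.705 of its height the radius interpolates to r₁+(r₂−r₁)t = 1.237, giving a regular 24-gon of that circumradius (area = (24/2)·1.237²·sin(360°/24) = 4.76 mm²); the cube at (-1, 9) is not intersected at this z (z outside [19.5, 34.5]); Taking the union: the cone at (9, 2.5) lies entirely inside the 29×27 cube, so the union is just the 29×27 cube — area = 783.00 mm². At z = 24.08: the cube does not reach this height (z outside [0, 20]); the cone at (9, 2.5) does not reach this height (z outside [7.5, 19.5]); the cube at (-1, 9) (footprint 26×24.5) is included at this height (area 637.00 mm²); Merging all regions: only the 26×24.5 cube at (-1, 9) is present, so the union is just that shape — area = 637.00 mm². Checking containment: at z = 24.08 the cross-section extends beyond the z = 15.96 cross-section by about 187.00 mm².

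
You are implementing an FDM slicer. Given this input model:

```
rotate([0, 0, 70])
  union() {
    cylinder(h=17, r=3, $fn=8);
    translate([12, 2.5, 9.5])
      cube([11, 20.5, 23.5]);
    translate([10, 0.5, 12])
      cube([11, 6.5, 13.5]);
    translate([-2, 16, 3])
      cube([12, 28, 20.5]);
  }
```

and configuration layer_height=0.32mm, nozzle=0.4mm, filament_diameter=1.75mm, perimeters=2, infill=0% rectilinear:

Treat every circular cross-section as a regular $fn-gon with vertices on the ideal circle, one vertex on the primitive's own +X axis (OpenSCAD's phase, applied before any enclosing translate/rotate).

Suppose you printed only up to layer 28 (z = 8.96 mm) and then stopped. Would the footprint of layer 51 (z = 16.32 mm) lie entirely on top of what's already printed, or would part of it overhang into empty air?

Compare the two slices. At z = 8.96: the r=3 cylinder contributes a regular 8-gon of circumradius 3 (area = (8/2)·3.000²·sin(360°/8) = 25.46 mm²); the cube at (12, 2.5) is not intersected at this z (z outside [9.5, 33]); the cube at (10, 0.5) does not reach this height (z outside [12, 25.5]); the cube at (-2, 16) is present — its section is the full 12×28 rectangle (area 336.00 mm²); Taking the union: the 2 present regions are separate (no shared area or edge), so areas and boundary lengths simply add and each stays a separate island — area = 361.46 mm²; (whole slice rotated 70° about Z — lengths, areas and connectivity unchanged). At z = 16.32: the r=3 cylinder contributes a regular 8-gon of circumradius 3 (area = (8/2)·3.000²·sin(360°/8) = 25.46 mm²); the 11×20.5 cube at (12, 2.5) contributes its full rectangle (area 225.50 mm²); the cube at (10, 0.5) (footprint 11×6.5) is included at this height (area 71.50 mm²); the cube at (-2, 16) is present — its section is the full 12×28 rectangle (area 336.00 mm²); Merging all regions: the regions partially overlap — summed areas 658.46 mm² minus the doubly-counted overlap 40.50 mm² gives 617.96 mm² — area = 617.96 mm²; (whole slice rotated 70° about Z — lengths, areas and connectivity unchanged). Checking containment: at z = 16.32 the cross-section extends beyond the z = 8.96 cross-section by about 256.50 mm².

part overhangs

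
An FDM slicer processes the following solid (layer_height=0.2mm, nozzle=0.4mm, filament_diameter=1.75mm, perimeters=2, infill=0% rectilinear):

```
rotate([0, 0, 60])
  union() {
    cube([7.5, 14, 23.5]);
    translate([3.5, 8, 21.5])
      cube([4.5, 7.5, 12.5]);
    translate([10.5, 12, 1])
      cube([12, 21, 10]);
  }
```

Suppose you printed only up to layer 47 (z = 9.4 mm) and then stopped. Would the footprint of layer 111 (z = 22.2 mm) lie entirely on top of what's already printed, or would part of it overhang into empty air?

Compare the two slices. At z = 9.4: the cube (footprint 7.5×14) is included at this height (area 105.00 mm²); the cube at (3.5, 8) does not reach this height (z outside [21.5, 34]); the cube at (10.5, 12) is present — its section is the full 12×21 rectangle (area 252.00 mm²); Combining (union): the 2 present regions are separate (no shared area or edge), so areas and boundary lengths simply add and each stays a separate island — area = 357.00 mm²; (rotated 60° about Z; rotation is an isometry so areas/perimeters/island counts are preserved). At z = 22.2: the 7.5×14 cube contributes its full rectangle (area 105.00 mm²); the cube at (3.5, 8) (footprint 4.5×7.5) is included at this height (area 33.75 mm²); the cube at (10.5, 12) is not intersected at this z (z outside [1, 11]); Merging all regions: the regions partially overlap — summed areas 138.75 mm² minus the doubly-counted overlap 24.00 mm² gives 114.75 mm² — area = 114.75 mm²; (rotated 60° about Z; rotation is an isometry so areas/perimeters/island counts are preserved). Checking containment: at z = 22.2 the cross-section extends beyond the z = 9.4 cross-section by about 9.75 mm².

part overhangs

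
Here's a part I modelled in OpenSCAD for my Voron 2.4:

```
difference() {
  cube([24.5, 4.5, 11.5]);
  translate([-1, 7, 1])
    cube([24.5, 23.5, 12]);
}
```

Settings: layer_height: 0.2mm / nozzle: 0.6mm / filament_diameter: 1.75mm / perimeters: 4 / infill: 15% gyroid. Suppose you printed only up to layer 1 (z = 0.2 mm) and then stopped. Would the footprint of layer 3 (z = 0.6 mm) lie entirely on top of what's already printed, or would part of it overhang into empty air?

Compare the two slices. At z = 0.2: the 24.5×4.5 cube contributes its full rectangle (area 110.25 mm²); the cube at (-1, 7) does not reach this height (z outside [1, 13]); Subtracting the remaining from the first: none of the subtracted shapes is present at this height, so the 24.5×4.5 cube is unchanged — area = 110.25 mm². At z = 0.6: the 24.5×4.5 cube contributes its full rectangle (area 110.25 mm²); the cube at (-1, 7) is absent (z outside [1, 13]); Subtracting the remaining from the first: none of the subtracted shapes is present at this height, so the 24.5×4.5 cube is unchanged — area = 110.25 mm². Checking containment: the cross-section at z = 0.6 is a subset of the cross-section at z = 0.2.

entirely on top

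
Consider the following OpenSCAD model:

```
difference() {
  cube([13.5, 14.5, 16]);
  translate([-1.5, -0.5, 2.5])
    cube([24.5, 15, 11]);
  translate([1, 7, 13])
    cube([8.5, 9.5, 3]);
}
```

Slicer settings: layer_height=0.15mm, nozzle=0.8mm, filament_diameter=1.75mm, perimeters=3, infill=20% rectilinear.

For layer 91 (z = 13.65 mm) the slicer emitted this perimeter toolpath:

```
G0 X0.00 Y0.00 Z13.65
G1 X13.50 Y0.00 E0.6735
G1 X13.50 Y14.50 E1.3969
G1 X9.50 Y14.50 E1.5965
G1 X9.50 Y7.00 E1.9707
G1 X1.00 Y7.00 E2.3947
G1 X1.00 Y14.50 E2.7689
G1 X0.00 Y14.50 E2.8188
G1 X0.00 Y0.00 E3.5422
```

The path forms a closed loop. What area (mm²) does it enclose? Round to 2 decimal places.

132.00 mm²

Apply the shoelace formula to the sequence of (X, Y) vertices; enclosed area = 132.00 mm².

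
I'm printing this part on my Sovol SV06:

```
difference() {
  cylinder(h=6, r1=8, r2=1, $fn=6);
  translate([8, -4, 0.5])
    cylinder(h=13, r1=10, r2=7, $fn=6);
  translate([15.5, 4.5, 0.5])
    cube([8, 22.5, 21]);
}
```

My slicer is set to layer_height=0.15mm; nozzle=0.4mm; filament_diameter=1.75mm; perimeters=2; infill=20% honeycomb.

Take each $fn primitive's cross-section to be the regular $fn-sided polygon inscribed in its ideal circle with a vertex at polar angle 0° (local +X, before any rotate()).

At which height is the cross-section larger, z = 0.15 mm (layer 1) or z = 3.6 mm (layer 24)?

Layer 1 (z = 0.15): the cone contributes a regular 6-gon of circumradius 7.825 (interpolated between r1=8 and r2=1 at t=0.025) (area = (6/2)·7.825²·sin(360°/6) = 159.08 mm²); the cone at (8, -4) does not reach this height (z outside [0.5, 13.5]); the cube at (15.5, 4.5) does not reach this height (z outside [0.5, 21.5]); Taking the first minus the rest: none of the subtracted shapes is present at this height, so the cone is unchanged — area = 159.08 mm². So its area = 159.08 mm². Layer 24 (z = 3.6): the cone contributes a regular 6-gon of circumradius 3.800 (interpolated between r1=8 and r2=1 at t=0.600) (area = (6/2)·3.800²·sin(360°/6) = 37.52 mm²); the cone at (8, -4) contributes a regular 6-gon of circumradius 9.285 (interpolated between r1=10 and r2=7 at t=0.238) (area = (6/2)·9.285²·sin(360°/6) = 223.96 mm²); the 8×22.5 cube at (15.5, 4.5) contributes its full rectangle (area 180.00 mm²); Taking the first minus the rest: starting from the cone (37.52 mm²), the cone at (8, -4) partially overlaps it — only the 12.47 mm² overlap (of its 223.96 mm²) is removed, clipping the outline; the 8×22.5 cube at (15.5, 4.5) misses the remaining region (no effect) — area = 25.05 mm². So its area = 25.05 mm². Layer 1 is larger (159.08 vs 25.05 mm²).

layer 1 (z = 0.15 mm)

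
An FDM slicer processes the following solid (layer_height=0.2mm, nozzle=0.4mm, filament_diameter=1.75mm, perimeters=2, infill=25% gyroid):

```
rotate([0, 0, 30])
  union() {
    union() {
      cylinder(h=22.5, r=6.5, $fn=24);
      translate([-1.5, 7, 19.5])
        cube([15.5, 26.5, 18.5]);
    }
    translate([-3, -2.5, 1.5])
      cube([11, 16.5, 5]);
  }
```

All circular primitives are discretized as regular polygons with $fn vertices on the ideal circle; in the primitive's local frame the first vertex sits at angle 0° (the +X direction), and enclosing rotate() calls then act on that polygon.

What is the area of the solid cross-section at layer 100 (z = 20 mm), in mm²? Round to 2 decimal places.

541.97 mm²

At z = 20 mm: the cylinder: section is a regular 24-gon, circumradius r=6.5 (area = (24/2)·6.500²·sin(360°/24) = 131.22 mm²); the cube at (-1.5, 7) (footprint 15.5×26.5) is included at this height (area 410.75 mm²); Combining (union): the 2 present regions are separate (no shared area or edge), so areas and boundary lengths simply add and each stays a separate island — area = 541.97 mm²; the cube at (-3, -2.5) is absent (z outside [1.5, 6.5]); Merging all regions: only the result so far is present, so the union is just that shape — area = 541.97 mm²; (whole slice rotated 30° about Z — lengths, areas and connectivity unchanged). Overall, the cross-section has 2 separate islands. Net area = 541.97 mm².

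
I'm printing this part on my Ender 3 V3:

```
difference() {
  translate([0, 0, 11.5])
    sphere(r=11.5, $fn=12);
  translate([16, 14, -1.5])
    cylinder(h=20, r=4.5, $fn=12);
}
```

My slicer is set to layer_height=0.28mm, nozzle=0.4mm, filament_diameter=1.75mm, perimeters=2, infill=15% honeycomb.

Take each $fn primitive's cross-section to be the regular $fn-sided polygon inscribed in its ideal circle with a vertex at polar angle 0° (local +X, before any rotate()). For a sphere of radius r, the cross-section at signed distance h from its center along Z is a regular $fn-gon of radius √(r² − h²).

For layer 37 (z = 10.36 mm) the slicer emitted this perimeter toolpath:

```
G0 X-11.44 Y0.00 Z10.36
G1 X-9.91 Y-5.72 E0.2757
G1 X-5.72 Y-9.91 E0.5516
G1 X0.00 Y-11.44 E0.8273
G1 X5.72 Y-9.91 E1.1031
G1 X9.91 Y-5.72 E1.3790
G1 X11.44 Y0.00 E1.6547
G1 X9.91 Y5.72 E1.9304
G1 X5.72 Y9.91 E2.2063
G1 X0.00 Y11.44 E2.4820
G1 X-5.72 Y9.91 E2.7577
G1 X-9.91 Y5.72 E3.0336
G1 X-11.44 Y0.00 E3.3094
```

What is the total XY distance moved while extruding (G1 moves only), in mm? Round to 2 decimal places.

Sum the Euclidean lengths of each G1 segment: total = 71.07 mm.

71.07 mm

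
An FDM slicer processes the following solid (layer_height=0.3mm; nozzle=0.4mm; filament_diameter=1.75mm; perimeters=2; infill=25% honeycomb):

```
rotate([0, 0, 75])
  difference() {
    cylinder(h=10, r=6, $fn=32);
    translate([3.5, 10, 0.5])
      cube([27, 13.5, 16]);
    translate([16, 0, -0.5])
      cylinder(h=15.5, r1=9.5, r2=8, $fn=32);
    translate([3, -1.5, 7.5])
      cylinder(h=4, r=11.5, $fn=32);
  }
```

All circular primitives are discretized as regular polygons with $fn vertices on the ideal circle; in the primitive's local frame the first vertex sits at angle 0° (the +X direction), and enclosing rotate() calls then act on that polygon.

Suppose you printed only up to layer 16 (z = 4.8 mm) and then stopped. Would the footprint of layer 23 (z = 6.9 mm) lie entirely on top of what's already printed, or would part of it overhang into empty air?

Compare the two slices. At z = 4.8: the cylinder: section is a regular 32-gon, circumradius r=6 (area = (32/2)·6.000²·sin(360°/32) = 112.37 mm²); the cube at (3.5, 10) (footprint 27×13.5) is included at this height (area 364.50 mm²); the cone at (16, 0): at t=0.342 of its height the radius interpolates to r₁+(r₂−r₁)t = 8.987, giving a regular 32-gon of that circumradius (area = (32/2)·8.987²·sin(360°/32) = 252.11 mm²); the cylinder at (3, -1.5) is absent (z outside [7.5, 11.5]); Taking the first minus the rest: starting from the r=6 cylinder (112.37 mm²), the 27×13.5 cube at (3.5, 10) misses the remaining region (no effect); the cone at (16, 0) misses the remaining region (no effect) — area = 112.37 mm²; (rotated 75° about Z; rotation is an isometry so areas/perimeters/island counts are preserved). At z = 6.9: the r=6 cylinder contributes a regular 32-gon of circumradius 6 (area = (32/2)·6.000²·sin(360°/32) = 112.37 mm²); the cube at (3.5, 10) (footprint 27×13.5) is included at this height (area 364.50 mm²); the cone at (16, 0) (r1=9.5→r2=8) has section circumradius 8.784 here — a regular 32-gon (area = (32/2)·8.784²·sin(360°/32) = 240.84 mm²); the cylinder at (3, -1.5) does not reach this height (z outside [7.5, 11.5]); Subtracting the remaining from the first: starting from the r=6 cylinder (112.37 mm²), the 27×13.5 cube at (3.5, 10) misses the remaining region (no effect); the cone at (16, 0) misses the remaining region (no effect) — area = 112.37 mm²; (whole slice rotated 75° about Z — lengths, areas and connectivity unchanged). Checking containment: the cross-section at z = 6.9 is a subset of the cross-section at z = 4.8.

entirely on top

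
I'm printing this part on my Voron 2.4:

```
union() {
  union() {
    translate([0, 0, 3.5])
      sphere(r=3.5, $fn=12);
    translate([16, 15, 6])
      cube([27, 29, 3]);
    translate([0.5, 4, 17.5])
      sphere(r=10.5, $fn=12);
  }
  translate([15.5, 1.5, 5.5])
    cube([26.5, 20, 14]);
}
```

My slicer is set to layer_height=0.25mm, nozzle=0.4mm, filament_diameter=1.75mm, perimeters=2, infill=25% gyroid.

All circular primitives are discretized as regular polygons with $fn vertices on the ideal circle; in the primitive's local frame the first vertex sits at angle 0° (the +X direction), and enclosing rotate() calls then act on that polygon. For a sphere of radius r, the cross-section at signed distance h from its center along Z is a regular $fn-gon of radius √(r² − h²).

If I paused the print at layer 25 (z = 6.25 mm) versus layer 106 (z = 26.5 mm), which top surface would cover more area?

Layer 25 (z = 6.25): the sphere: section is a regular 12-gon, circumradius = √(r²−h²) = √(3.5²−2.75²) = 2.165 (area = (12/2)·2.165²·sin(360°/12) = 14.06 mm²); the cube at (16, 15) is present — its section is the full 27×29 rectangle (area 783.00 mm²); the sphere at (0.5, 4) is not intersected at this z (|z−center|=11.250 > r=10.5); Combining (union): the 2 present regions are separate (no shared area or edge), so areas and boundary lengths simply add and each stays a separate island — area = 797.06 mm²; the cube at (15.5, 1.5) is present — its section is the full 26.5×20 rectangle (area 530.00 mm²); Merging all regions: the regions partially overlap — summed areas 1327.06 mm² minus the doubly-counted overlap 169.00 mm² gives 1158.06 mm² — area = 1158.06 mm². So its area = 1158.06 mm². Layer 106 (z = 26.5): the sphere does not reach this height (|z−center|=23.000 > r=3.5); the cube at (16, 15) is absent (z outside [6, 9]); the sphere at (0.5, 4): section is a regular 12-gon, circumradius = √(r²−h²) = √(10.5²−9²) = 5.408 (area = (12/2)·5.408²·sin(360°/12) = 87.75 mm²); Merging all regions: only the r=10.5 sphere at (0.5, 4) is present, so the union is just that shape — area = 87.75 mm²; the cube at (15.5, 1.5) is absent (z outside [5.5, 19.5]); Combining (union): only the result so far is present, so the union is just that shape — area = 87.75 mm². So its area = 87.75 mm². Layer 25 is larger (1158.06 vs 87.75 mm²).

layer 25 (z = 6.25 mm)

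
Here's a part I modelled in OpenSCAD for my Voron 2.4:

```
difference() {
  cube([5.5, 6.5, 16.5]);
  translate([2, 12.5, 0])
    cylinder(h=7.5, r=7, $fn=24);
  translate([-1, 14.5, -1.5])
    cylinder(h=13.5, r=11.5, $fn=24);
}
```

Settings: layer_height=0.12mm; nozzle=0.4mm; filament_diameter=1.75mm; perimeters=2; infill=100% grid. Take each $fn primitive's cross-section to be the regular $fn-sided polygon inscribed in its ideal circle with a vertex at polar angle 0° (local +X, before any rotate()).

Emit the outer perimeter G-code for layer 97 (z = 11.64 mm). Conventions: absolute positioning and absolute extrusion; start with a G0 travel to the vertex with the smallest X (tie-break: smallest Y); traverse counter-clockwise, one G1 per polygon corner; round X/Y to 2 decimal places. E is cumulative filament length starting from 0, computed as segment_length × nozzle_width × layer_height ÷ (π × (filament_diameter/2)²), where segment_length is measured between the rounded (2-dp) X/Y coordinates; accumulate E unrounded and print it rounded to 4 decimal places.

G0 X0.00 Y0.00 Z11.64
G1 X5.50 Y0.00 E0.1098
G1 X5.50 Y5.12 E0.2119
G1 X4.75 Y4.54 E0.2309
G1 X1.98 Y3.39 E0.2907
G1 X0.00 Y3.13 E0.3306
G1 X0.00 Y0.00 E0.3930

At z = 11.64 mm: the 5.5×6.5 cube contributes its full rectangle; the cylinder at (2, 12.5) is not intersected at this z (z outside [0, 7.5]); the cylinder at (-1, 14.5): section is a regular 24-gon, circumradius r=11.5; Subtracting the remaining from the first: starting from the 5.5×6.5 cube, the r=11.5 cylinder at (-1, 14.5) partially overlaps it — only the 14.68 mm² overlap (of its 410.75 mm²) is removed, clipping the outline — 1 connected region. The outline is a single polygon with 6 vertices. Extrusion per mm of travel: 0.4 × 0.12 / (π × 0.875²) = 0.019956. Accumulating E over each segment gives final E = 0.3930.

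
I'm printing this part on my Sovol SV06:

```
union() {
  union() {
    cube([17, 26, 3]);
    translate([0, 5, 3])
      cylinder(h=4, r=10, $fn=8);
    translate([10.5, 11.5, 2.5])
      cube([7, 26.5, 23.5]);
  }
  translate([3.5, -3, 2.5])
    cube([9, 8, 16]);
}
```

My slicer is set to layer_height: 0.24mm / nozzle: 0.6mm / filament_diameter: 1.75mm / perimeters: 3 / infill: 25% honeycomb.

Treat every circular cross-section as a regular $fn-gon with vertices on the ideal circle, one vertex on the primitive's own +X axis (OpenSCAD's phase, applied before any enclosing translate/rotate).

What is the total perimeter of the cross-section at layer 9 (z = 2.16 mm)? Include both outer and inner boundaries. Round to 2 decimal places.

At z = 2.16 mm: the 17×26 cube contributes its full rectangle (perimeter 86.00 mm); the cylinder at (0, 5) is absent (z outside [3, 7]); the cube at (10.5, 11.5) does not reach this height (z outside [2.5, 26]); Merging all regions: only the 17×26 cube is present, so the union is just that shape — boundary = 86.00 mm; the cube at (3.5, -3) does not reach this height (z outside [2.5, 18.5]); Merging all regions: only the result so far is present, so the union is just that shape — boundary = 86.00 mm. Overall, the cross-section is a single solid region. Total boundary length (outer) = 86.00 mm.

86.00 mm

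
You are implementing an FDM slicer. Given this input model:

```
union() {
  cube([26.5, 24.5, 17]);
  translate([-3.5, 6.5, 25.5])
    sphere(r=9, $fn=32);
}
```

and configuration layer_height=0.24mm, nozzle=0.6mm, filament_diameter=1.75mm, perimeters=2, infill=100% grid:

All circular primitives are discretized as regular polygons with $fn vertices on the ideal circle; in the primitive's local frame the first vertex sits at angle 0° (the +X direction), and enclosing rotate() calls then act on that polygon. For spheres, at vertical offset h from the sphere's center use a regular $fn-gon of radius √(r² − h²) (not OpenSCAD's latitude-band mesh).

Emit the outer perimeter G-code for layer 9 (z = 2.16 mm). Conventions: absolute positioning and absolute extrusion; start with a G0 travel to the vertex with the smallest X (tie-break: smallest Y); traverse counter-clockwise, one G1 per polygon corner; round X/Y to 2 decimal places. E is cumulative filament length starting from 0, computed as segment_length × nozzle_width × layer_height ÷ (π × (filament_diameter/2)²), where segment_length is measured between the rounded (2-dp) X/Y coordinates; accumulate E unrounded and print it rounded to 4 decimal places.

At z = 2.16 mm: the cube is present — its section is the full 26.5×24.5 rectangle; the sphere at (-3.5, 6.5) is not intersected at this z (|z−center|=23.340 > r=9); Combining (union): only the 26.5×24.5 cube is present, so the union is just that shape — 1 connected region. The outline is a single polygon with 4 vertices. Extrusion per mm of travel: 0.6 × 0.24 / (π × 0.875²) = 0.059868. Accumulating E over each segment gives final E = 6.1066.

G0 X0.00 Y0.00 Z2.16
G1 X26.50 Y0.00 E1.5865
G1 X26.50 Y24.50 E3.0533
G1 X0.00 Y24.50 E4.6398
G1 X0.00 Y0.00 E6.1066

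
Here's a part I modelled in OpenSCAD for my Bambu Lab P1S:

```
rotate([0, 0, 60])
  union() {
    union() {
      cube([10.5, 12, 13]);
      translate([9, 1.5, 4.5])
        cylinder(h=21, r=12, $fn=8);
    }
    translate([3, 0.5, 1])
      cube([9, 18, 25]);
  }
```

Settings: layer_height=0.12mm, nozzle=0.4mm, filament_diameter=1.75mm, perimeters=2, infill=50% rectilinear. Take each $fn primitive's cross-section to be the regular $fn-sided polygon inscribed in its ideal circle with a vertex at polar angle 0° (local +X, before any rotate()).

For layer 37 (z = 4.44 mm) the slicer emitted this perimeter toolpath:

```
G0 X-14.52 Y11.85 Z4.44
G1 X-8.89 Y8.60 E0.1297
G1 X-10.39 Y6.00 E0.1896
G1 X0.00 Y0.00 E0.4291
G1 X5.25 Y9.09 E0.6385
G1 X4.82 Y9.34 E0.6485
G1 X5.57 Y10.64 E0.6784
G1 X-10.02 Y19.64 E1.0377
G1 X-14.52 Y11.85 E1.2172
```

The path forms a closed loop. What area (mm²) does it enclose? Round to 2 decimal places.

Apply the shoelace formula to the sequence of (X, Y) vertices; enclosed area = 201.71 mm².

201.71 mm²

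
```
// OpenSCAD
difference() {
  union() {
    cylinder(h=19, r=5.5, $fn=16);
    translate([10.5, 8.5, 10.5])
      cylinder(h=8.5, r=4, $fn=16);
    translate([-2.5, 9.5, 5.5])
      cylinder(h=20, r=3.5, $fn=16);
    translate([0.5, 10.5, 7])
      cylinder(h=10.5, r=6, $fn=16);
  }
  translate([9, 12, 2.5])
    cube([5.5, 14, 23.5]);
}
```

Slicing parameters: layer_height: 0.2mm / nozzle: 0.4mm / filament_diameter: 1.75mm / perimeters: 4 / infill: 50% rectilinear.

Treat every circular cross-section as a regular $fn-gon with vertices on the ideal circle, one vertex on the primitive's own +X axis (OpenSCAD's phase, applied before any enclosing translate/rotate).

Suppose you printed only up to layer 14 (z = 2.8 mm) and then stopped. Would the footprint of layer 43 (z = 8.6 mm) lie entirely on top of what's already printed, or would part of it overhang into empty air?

Compare the two slices. At z = 2.8: the r=5.5 cylinder contributes a regular 16-gon of circumradius 5.5 (area = (16/2)·5.500²·sin(360°/16) = 92.61 mm²); the cylinder at (10.5, 8.5) is not intersected at this z (z outside [10.5, 19]); the cylinder at (-2.5, 9.5) does not reach this height (z outside [5.5, 25.5]); the cylinder at (0.5, 10.5) is not intersected at this z (z outside [7, 17.5]); Combining (union): only the r=5.5 cylinder is present, so the union is just that shape — area = 92.61 mm²; the cube at (9, 12) is present — its section is the full 5.5×14 rectangle (area 77.00 mm²); Taking the first minus the rest: starting from that combined region (92.61 mm²), the 5.5×14 cube at (9, 12) misses the remaining region (no effect) — area = 92.61 mm². At z = 8.6: the cylinder: section is a regular 16-gon, circumradius r=5.5 (area = (16/2)·5.500²·sin(360°/16) = 92.61 mm²); the cylinder at (10.5, 8.5) does not reach this height (z outside [10.5, 19]); the r=3.5 cylinder at (-2.5, 9.5) contributes a regular 16-gon of circumradius 3.5 (area = (16/2)·3.500²·sin(360°/16) = 37.50 mm²); the cylinder at (0.5, 10.5): section is a regular 16-gon, circumradius r=6 (area = (16/2)·6.000²·sin(360°/16) = 110.21 mm²); Merging all regions: the regions partially overlap — summed areas 240.33 mm² minus the doubly-counted overlap 37.16 mm² gives 203.16 mm² — area = 203.16 mm²; the 5.5×14 cube at (9, 12) contributes its full rectangle (area 77.00 mm²); Subtracting the remaining from the first: starting from the result so far (203.16 mm²), the 5.5×14 cube at (9, 12) misses the remaining region (no effect) — area = 203.16 mm². Checking containment: at z = 8.6 the cross-section extends beyond the z = 2.8 cross-section by about 110.55 mm².

part overhangs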